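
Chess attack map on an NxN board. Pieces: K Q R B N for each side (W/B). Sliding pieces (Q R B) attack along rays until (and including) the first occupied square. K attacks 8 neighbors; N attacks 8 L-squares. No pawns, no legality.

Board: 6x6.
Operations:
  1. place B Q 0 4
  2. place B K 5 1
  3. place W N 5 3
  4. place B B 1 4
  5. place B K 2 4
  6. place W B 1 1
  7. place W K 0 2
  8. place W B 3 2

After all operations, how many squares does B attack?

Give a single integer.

Answer: 19

Derivation:
Op 1: place BQ@(0,4)
Op 2: place BK@(5,1)
Op 3: place WN@(5,3)
Op 4: place BB@(1,4)
Op 5: place BK@(2,4)
Op 6: place WB@(1,1)
Op 7: place WK@(0,2)
Op 8: place WB@(3,2)
Per-piece attacks for B:
  BQ@(0,4): attacks (0,5) (0,3) (0,2) (1,4) (1,5) (1,3) (2,2) (3,1) (4,0) [ray(0,-1) blocked at (0,2); ray(1,0) blocked at (1,4)]
  BB@(1,4): attacks (2,5) (2,3) (3,2) (0,5) (0,3) [ray(1,-1) blocked at (3,2)]
  BK@(2,4): attacks (2,5) (2,3) (3,4) (1,4) (3,5) (3,3) (1,5) (1,3)
  BK@(5,1): attacks (5,2) (5,0) (4,1) (4,2) (4,0)
Union (19 distinct): (0,2) (0,3) (0,5) (1,3) (1,4) (1,5) (2,2) (2,3) (2,5) (3,1) (3,2) (3,3) (3,4) (3,5) (4,0) (4,1) (4,2) (5,0) (5,2)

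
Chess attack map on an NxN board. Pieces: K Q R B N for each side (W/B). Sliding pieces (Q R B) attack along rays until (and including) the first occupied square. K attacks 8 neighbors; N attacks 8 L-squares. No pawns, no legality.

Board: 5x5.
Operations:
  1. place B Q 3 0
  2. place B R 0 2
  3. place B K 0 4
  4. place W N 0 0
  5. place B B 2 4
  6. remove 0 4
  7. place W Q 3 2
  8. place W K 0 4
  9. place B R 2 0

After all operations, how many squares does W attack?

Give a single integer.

Answer: 16

Derivation:
Op 1: place BQ@(3,0)
Op 2: place BR@(0,2)
Op 3: place BK@(0,4)
Op 4: place WN@(0,0)
Op 5: place BB@(2,4)
Op 6: remove (0,4)
Op 7: place WQ@(3,2)
Op 8: place WK@(0,4)
Op 9: place BR@(2,0)
Per-piece attacks for W:
  WN@(0,0): attacks (1,2) (2,1)
  WK@(0,4): attacks (0,3) (1,4) (1,3)
  WQ@(3,2): attacks (3,3) (3,4) (3,1) (3,0) (4,2) (2,2) (1,2) (0,2) (4,3) (4,1) (2,3) (1,4) (2,1) (1,0) [ray(0,-1) blocked at (3,0); ray(-1,0) blocked at (0,2)]
Union (16 distinct): (0,2) (0,3) (1,0) (1,2) (1,3) (1,4) (2,1) (2,2) (2,3) (3,0) (3,1) (3,3) (3,4) (4,1) (4,2) (4,3)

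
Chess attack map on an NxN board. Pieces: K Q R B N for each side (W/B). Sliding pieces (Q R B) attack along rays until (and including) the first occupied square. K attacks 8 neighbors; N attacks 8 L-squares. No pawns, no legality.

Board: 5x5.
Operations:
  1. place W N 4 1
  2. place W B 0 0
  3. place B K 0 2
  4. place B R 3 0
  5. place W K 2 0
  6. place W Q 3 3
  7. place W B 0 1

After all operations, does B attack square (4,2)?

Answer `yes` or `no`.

Answer: no

Derivation:
Op 1: place WN@(4,1)
Op 2: place WB@(0,0)
Op 3: place BK@(0,2)
Op 4: place BR@(3,0)
Op 5: place WK@(2,0)
Op 6: place WQ@(3,3)
Op 7: place WB@(0,1)
Per-piece attacks for B:
  BK@(0,2): attacks (0,3) (0,1) (1,2) (1,3) (1,1)
  BR@(3,0): attacks (3,1) (3,2) (3,3) (4,0) (2,0) [ray(0,1) blocked at (3,3); ray(-1,0) blocked at (2,0)]
B attacks (4,2): no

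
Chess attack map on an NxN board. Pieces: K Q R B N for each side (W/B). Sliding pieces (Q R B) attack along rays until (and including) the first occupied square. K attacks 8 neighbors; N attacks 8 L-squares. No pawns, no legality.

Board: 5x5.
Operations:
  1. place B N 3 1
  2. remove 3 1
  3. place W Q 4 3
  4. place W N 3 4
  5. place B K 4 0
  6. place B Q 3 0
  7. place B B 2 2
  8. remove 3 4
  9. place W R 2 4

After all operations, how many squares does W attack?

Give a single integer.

Op 1: place BN@(3,1)
Op 2: remove (3,1)
Op 3: place WQ@(4,3)
Op 4: place WN@(3,4)
Op 5: place BK@(4,0)
Op 6: place BQ@(3,0)
Op 7: place BB@(2,2)
Op 8: remove (3,4)
Op 9: place WR@(2,4)
Per-piece attacks for W:
  WR@(2,4): attacks (2,3) (2,2) (3,4) (4,4) (1,4) (0,4) [ray(0,-1) blocked at (2,2)]
  WQ@(4,3): attacks (4,4) (4,2) (4,1) (4,0) (3,3) (2,3) (1,3) (0,3) (3,4) (3,2) (2,1) (1,0) [ray(0,-1) blocked at (4,0)]
Union (15 distinct): (0,3) (0,4) (1,0) (1,3) (1,4) (2,1) (2,2) (2,3) (3,2) (3,3) (3,4) (4,0) (4,1) (4,2) (4,4)

Answer: 15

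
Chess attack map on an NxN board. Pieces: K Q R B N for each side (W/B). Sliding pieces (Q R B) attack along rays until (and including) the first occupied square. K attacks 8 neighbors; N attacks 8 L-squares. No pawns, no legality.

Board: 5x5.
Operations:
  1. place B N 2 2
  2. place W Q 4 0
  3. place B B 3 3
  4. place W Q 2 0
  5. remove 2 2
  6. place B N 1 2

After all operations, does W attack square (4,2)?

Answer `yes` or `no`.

Op 1: place BN@(2,2)
Op 2: place WQ@(4,0)
Op 3: place BB@(3,3)
Op 4: place WQ@(2,0)
Op 5: remove (2,2)
Op 6: place BN@(1,2)
Per-piece attacks for W:
  WQ@(2,0): attacks (2,1) (2,2) (2,3) (2,4) (3,0) (4,0) (1,0) (0,0) (3,1) (4,2) (1,1) (0,2) [ray(1,0) blocked at (4,0)]
  WQ@(4,0): attacks (4,1) (4,2) (4,3) (4,4) (3,0) (2,0) (3,1) (2,2) (1,3) (0,4) [ray(-1,0) blocked at (2,0)]
W attacks (4,2): yes

Answer: yes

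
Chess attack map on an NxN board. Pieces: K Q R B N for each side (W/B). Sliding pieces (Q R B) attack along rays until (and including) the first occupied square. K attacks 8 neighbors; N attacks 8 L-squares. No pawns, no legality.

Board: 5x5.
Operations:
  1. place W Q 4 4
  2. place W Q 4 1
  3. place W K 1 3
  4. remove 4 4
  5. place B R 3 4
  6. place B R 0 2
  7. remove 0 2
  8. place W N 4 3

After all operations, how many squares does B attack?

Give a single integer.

Answer: 8

Derivation:
Op 1: place WQ@(4,4)
Op 2: place WQ@(4,1)
Op 3: place WK@(1,3)
Op 4: remove (4,4)
Op 5: place BR@(3,4)
Op 6: place BR@(0,2)
Op 7: remove (0,2)
Op 8: place WN@(4,3)
Per-piece attacks for B:
  BR@(3,4): attacks (3,3) (3,2) (3,1) (3,0) (4,4) (2,4) (1,4) (0,4)
Union (8 distinct): (0,4) (1,4) (2,4) (3,0) (3,1) (3,2) (3,3) (4,4)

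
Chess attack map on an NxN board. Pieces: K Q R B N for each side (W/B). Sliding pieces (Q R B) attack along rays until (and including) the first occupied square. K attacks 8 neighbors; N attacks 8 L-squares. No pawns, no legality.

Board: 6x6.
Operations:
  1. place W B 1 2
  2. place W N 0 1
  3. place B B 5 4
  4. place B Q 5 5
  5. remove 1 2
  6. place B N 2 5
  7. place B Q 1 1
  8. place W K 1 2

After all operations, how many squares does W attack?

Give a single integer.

Answer: 9

Derivation:
Op 1: place WB@(1,2)
Op 2: place WN@(0,1)
Op 3: place BB@(5,4)
Op 4: place BQ@(5,5)
Op 5: remove (1,2)
Op 6: place BN@(2,5)
Op 7: place BQ@(1,1)
Op 8: place WK@(1,2)
Per-piece attacks for W:
  WN@(0,1): attacks (1,3) (2,2) (2,0)
  WK@(1,2): attacks (1,3) (1,1) (2,2) (0,2) (2,3) (2,1) (0,3) (0,1)
Union (9 distinct): (0,1) (0,2) (0,3) (1,1) (1,3) (2,0) (2,1) (2,2) (2,3)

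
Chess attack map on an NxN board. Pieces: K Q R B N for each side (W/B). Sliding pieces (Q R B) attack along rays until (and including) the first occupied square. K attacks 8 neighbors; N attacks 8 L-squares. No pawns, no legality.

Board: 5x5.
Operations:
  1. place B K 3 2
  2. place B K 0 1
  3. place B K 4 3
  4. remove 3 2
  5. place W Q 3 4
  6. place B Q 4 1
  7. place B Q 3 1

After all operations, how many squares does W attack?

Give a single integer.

Op 1: place BK@(3,2)
Op 2: place BK@(0,1)
Op 3: place BK@(4,3)
Op 4: remove (3,2)
Op 5: place WQ@(3,4)
Op 6: place BQ@(4,1)
Op 7: place BQ@(3,1)
Per-piece attacks for W:
  WQ@(3,4): attacks (3,3) (3,2) (3,1) (4,4) (2,4) (1,4) (0,4) (4,3) (2,3) (1,2) (0,1) [ray(0,-1) blocked at (3,1); ray(1,-1) blocked at (4,3); ray(-1,-1) blocked at (0,1)]
Union (11 distinct): (0,1) (0,4) (1,2) (1,4) (2,3) (2,4) (3,1) (3,2) (3,3) (4,3) (4,4)

Answer: 11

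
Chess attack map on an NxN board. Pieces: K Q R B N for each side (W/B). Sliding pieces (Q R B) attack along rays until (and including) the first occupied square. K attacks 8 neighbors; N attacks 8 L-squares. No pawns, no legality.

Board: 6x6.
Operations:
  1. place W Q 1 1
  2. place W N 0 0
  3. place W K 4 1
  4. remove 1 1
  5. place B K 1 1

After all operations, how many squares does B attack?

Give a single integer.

Answer: 8

Derivation:
Op 1: place WQ@(1,1)
Op 2: place WN@(0,0)
Op 3: place WK@(4,1)
Op 4: remove (1,1)
Op 5: place BK@(1,1)
Per-piece attacks for B:
  BK@(1,1): attacks (1,2) (1,0) (2,1) (0,1) (2,2) (2,0) (0,2) (0,0)
Union (8 distinct): (0,0) (0,1) (0,2) (1,0) (1,2) (2,0) (2,1) (2,2)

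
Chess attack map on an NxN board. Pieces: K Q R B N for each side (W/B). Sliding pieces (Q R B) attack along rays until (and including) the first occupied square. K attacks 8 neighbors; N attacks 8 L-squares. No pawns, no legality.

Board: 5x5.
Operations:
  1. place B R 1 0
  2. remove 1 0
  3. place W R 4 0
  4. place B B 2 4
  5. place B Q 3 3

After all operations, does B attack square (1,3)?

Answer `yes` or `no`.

Op 1: place BR@(1,0)
Op 2: remove (1,0)
Op 3: place WR@(4,0)
Op 4: place BB@(2,4)
Op 5: place BQ@(3,3)
Per-piece attacks for B:
  BB@(2,4): attacks (3,3) (1,3) (0,2) [ray(1,-1) blocked at (3,3)]
  BQ@(3,3): attacks (3,4) (3,2) (3,1) (3,0) (4,3) (2,3) (1,3) (0,3) (4,4) (4,2) (2,4) (2,2) (1,1) (0,0) [ray(-1,1) blocked at (2,4)]
B attacks (1,3): yes

Answer: yes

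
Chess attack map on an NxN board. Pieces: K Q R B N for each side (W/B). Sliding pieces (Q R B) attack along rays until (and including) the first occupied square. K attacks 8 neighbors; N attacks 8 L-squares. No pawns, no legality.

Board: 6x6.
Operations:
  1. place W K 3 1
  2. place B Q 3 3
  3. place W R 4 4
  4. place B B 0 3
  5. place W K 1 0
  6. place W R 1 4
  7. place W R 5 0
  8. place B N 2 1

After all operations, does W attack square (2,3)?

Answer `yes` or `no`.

Answer: no

Derivation:
Op 1: place WK@(3,1)
Op 2: place BQ@(3,3)
Op 3: place WR@(4,4)
Op 4: place BB@(0,3)
Op 5: place WK@(1,0)
Op 6: place WR@(1,4)
Op 7: place WR@(5,0)
Op 8: place BN@(2,1)
Per-piece attacks for W:
  WK@(1,0): attacks (1,1) (2,0) (0,0) (2,1) (0,1)
  WR@(1,4): attacks (1,5) (1,3) (1,2) (1,1) (1,0) (2,4) (3,4) (4,4) (0,4) [ray(0,-1) blocked at (1,0); ray(1,0) blocked at (4,4)]
  WK@(3,1): attacks (3,2) (3,0) (4,1) (2,1) (4,2) (4,0) (2,2) (2,0)
  WR@(4,4): attacks (4,5) (4,3) (4,2) (4,1) (4,0) (5,4) (3,4) (2,4) (1,4) [ray(-1,0) blocked at (1,4)]
  WR@(5,0): attacks (5,1) (5,2) (5,3) (5,4) (5,5) (4,0) (3,0) (2,0) (1,0) [ray(-1,0) blocked at (1,0)]
W attacks (2,3): no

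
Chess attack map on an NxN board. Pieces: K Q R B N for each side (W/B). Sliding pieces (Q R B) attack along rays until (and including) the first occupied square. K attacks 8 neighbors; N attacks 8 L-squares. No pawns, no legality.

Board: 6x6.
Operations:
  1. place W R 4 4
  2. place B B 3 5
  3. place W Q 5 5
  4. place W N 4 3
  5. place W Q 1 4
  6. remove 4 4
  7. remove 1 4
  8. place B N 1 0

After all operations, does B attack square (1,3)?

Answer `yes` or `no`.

Op 1: place WR@(4,4)
Op 2: place BB@(3,5)
Op 3: place WQ@(5,5)
Op 4: place WN@(4,3)
Op 5: place WQ@(1,4)
Op 6: remove (4,4)
Op 7: remove (1,4)
Op 8: place BN@(1,0)
Per-piece attacks for B:
  BN@(1,0): attacks (2,2) (3,1) (0,2)
  BB@(3,5): attacks (4,4) (5,3) (2,4) (1,3) (0,2)
B attacks (1,3): yes

Answer: yes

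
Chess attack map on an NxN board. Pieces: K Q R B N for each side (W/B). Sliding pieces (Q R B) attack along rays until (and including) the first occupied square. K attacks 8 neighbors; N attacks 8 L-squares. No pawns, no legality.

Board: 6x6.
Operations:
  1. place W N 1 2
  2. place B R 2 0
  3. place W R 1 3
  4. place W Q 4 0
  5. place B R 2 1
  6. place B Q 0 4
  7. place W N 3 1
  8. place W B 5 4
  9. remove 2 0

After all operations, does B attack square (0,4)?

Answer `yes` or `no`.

Answer: no

Derivation:
Op 1: place WN@(1,2)
Op 2: place BR@(2,0)
Op 3: place WR@(1,3)
Op 4: place WQ@(4,0)
Op 5: place BR@(2,1)
Op 6: place BQ@(0,4)
Op 7: place WN@(3,1)
Op 8: place WB@(5,4)
Op 9: remove (2,0)
Per-piece attacks for B:
  BQ@(0,4): attacks (0,5) (0,3) (0,2) (0,1) (0,0) (1,4) (2,4) (3,4) (4,4) (5,4) (1,5) (1,3) [ray(1,0) blocked at (5,4); ray(1,-1) blocked at (1,3)]
  BR@(2,1): attacks (2,2) (2,3) (2,4) (2,5) (2,0) (3,1) (1,1) (0,1) [ray(1,0) blocked at (3,1)]
B attacks (0,4): no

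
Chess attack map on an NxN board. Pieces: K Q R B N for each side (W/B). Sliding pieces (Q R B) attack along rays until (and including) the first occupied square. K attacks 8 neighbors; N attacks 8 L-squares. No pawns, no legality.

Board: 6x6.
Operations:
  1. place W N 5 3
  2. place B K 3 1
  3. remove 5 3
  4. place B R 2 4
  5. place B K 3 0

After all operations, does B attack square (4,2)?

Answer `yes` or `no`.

Answer: yes

Derivation:
Op 1: place WN@(5,3)
Op 2: place BK@(3,1)
Op 3: remove (5,3)
Op 4: place BR@(2,4)
Op 5: place BK@(3,0)
Per-piece attacks for B:
  BR@(2,4): attacks (2,5) (2,3) (2,2) (2,1) (2,0) (3,4) (4,4) (5,4) (1,4) (0,4)
  BK@(3,0): attacks (3,1) (4,0) (2,0) (4,1) (2,1)
  BK@(3,1): attacks (3,2) (3,0) (4,1) (2,1) (4,2) (4,0) (2,2) (2,0)
B attacks (4,2): yes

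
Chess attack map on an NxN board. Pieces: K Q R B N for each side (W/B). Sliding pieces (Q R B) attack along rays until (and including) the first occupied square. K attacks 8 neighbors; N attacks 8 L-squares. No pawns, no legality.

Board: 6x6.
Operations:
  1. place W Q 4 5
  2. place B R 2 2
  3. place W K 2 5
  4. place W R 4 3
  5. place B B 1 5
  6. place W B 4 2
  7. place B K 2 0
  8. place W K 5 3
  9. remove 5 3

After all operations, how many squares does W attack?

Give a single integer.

Op 1: place WQ@(4,5)
Op 2: place BR@(2,2)
Op 3: place WK@(2,5)
Op 4: place WR@(4,3)
Op 5: place BB@(1,5)
Op 6: place WB@(4,2)
Op 7: place BK@(2,0)
Op 8: place WK@(5,3)
Op 9: remove (5,3)
Per-piece attacks for W:
  WK@(2,5): attacks (2,4) (3,5) (1,5) (3,4) (1,4)
  WB@(4,2): attacks (5,3) (5,1) (3,3) (2,4) (1,5) (3,1) (2,0) [ray(-1,1) blocked at (1,5); ray(-1,-1) blocked at (2,0)]
  WR@(4,3): attacks (4,4) (4,5) (4,2) (5,3) (3,3) (2,3) (1,3) (0,3) [ray(0,1) blocked at (4,5); ray(0,-1) blocked at (4,2)]
  WQ@(4,5): attacks (4,4) (4,3) (5,5) (3,5) (2,5) (5,4) (3,4) (2,3) (1,2) (0,1) [ray(0,-1) blocked at (4,3); ray(-1,0) blocked at (2,5)]
Union (22 distinct): (0,1) (0,3) (1,2) (1,3) (1,4) (1,5) (2,0) (2,3) (2,4) (2,5) (3,1) (3,3) (3,4) (3,5) (4,2) (4,3) (4,4) (4,5) (5,1) (5,3) (5,4) (5,5)

Answer: 22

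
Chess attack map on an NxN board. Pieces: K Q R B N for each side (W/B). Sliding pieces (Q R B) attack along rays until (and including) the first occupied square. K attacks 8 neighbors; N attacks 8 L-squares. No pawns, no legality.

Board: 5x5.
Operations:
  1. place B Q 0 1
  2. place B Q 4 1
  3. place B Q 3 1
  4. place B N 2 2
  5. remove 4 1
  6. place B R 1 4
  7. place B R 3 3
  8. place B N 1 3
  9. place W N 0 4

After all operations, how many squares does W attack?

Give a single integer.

Answer: 2

Derivation:
Op 1: place BQ@(0,1)
Op 2: place BQ@(4,1)
Op 3: place BQ@(3,1)
Op 4: place BN@(2,2)
Op 5: remove (4,1)
Op 6: place BR@(1,4)
Op 7: place BR@(3,3)
Op 8: place BN@(1,3)
Op 9: place WN@(0,4)
Per-piece attacks for W:
  WN@(0,4): attacks (1,2) (2,3)
Union (2 distinct): (1,2) (2,3)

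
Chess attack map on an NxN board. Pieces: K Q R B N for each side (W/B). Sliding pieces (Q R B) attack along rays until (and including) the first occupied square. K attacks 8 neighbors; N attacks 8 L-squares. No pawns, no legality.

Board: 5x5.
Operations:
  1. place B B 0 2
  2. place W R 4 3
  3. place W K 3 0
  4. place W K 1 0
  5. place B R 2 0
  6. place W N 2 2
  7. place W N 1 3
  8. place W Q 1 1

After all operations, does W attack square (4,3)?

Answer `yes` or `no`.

Op 1: place BB@(0,2)
Op 2: place WR@(4,3)
Op 3: place WK@(3,0)
Op 4: place WK@(1,0)
Op 5: place BR@(2,0)
Op 6: place WN@(2,2)
Op 7: place WN@(1,3)
Op 8: place WQ@(1,1)
Per-piece attacks for W:
  WK@(1,0): attacks (1,1) (2,0) (0,0) (2,1) (0,1)
  WQ@(1,1): attacks (1,2) (1,3) (1,0) (2,1) (3,1) (4,1) (0,1) (2,2) (2,0) (0,2) (0,0) [ray(0,1) blocked at (1,3); ray(0,-1) blocked at (1,0); ray(1,1) blocked at (2,2); ray(1,-1) blocked at (2,0); ray(-1,1) blocked at (0,2)]
  WN@(1,3): attacks (3,4) (2,1) (3,2) (0,1)
  WN@(2,2): attacks (3,4) (4,3) (1,4) (0,3) (3,0) (4,1) (1,0) (0,1)
  WK@(3,0): attacks (3,1) (4,0) (2,0) (4,1) (2,1)
  WR@(4,3): attacks (4,4) (4,2) (4,1) (4,0) (3,3) (2,3) (1,3) [ray(-1,0) blocked at (1,3)]
W attacks (4,3): yes

Answer: yes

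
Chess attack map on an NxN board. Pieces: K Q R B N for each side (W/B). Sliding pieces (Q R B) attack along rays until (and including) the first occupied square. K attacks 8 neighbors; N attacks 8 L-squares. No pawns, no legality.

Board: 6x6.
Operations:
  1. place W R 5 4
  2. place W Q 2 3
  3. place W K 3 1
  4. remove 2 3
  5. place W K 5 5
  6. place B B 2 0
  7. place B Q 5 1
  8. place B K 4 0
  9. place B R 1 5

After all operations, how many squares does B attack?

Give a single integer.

Op 1: place WR@(5,4)
Op 2: place WQ@(2,3)
Op 3: place WK@(3,1)
Op 4: remove (2,3)
Op 5: place WK@(5,5)
Op 6: place BB@(2,0)
Op 7: place BQ@(5,1)
Op 8: place BK@(4,0)
Op 9: place BR@(1,5)
Per-piece attacks for B:
  BR@(1,5): attacks (1,4) (1,3) (1,2) (1,1) (1,0) (2,5) (3,5) (4,5) (5,5) (0,5) [ray(1,0) blocked at (5,5)]
  BB@(2,0): attacks (3,1) (1,1) (0,2) [ray(1,1) blocked at (3,1)]
  BK@(4,0): attacks (4,1) (5,0) (3,0) (5,1) (3,1)
  BQ@(5,1): attacks (5,2) (5,3) (5,4) (5,0) (4,1) (3,1) (4,2) (3,3) (2,4) (1,5) (4,0) [ray(0,1) blocked at (5,4); ray(-1,0) blocked at (3,1); ray(-1,1) blocked at (1,5); ray(-1,-1) blocked at (4,0)]
Union (24 distinct): (0,2) (0,5) (1,0) (1,1) (1,2) (1,3) (1,4) (1,5) (2,4) (2,5) (3,0) (3,1) (3,3) (3,5) (4,0) (4,1) (4,2) (4,5) (5,0) (5,1) (5,2) (5,3) (5,4) (5,5)

Answer: 24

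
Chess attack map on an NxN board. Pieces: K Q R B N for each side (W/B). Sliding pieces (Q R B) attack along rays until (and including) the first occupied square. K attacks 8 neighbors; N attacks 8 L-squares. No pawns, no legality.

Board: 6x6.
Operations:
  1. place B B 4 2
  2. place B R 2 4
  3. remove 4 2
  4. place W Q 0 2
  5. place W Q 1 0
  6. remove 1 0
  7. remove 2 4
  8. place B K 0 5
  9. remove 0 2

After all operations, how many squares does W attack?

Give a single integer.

Op 1: place BB@(4,2)
Op 2: place BR@(2,4)
Op 3: remove (4,2)
Op 4: place WQ@(0,2)
Op 5: place WQ@(1,0)
Op 6: remove (1,0)
Op 7: remove (2,4)
Op 8: place BK@(0,5)
Op 9: remove (0,2)
Per-piece attacks for W:
Union (0 distinct): (none)

Answer: 0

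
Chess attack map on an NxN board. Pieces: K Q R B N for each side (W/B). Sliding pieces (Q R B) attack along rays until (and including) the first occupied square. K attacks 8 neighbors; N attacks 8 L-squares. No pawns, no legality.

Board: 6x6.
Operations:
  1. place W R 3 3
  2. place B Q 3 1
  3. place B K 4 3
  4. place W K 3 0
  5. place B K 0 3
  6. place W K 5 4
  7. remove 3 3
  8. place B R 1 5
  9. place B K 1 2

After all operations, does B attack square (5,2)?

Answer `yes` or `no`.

Op 1: place WR@(3,3)
Op 2: place BQ@(3,1)
Op 3: place BK@(4,3)
Op 4: place WK@(3,0)
Op 5: place BK@(0,3)
Op 6: place WK@(5,4)
Op 7: remove (3,3)
Op 8: place BR@(1,5)
Op 9: place BK@(1,2)
Per-piece attacks for B:
  BK@(0,3): attacks (0,4) (0,2) (1,3) (1,4) (1,2)
  BK@(1,2): attacks (1,3) (1,1) (2,2) (0,2) (2,3) (2,1) (0,3) (0,1)
  BR@(1,5): attacks (1,4) (1,3) (1,2) (2,5) (3,5) (4,5) (5,5) (0,5) [ray(0,-1) blocked at (1,2)]
  BQ@(3,1): attacks (3,2) (3,3) (3,4) (3,5) (3,0) (4,1) (5,1) (2,1) (1,1) (0,1) (4,2) (5,3) (4,0) (2,2) (1,3) (0,4) (2,0) [ray(0,-1) blocked at (3,0)]
  BK@(4,3): attacks (4,4) (4,2) (5,3) (3,3) (5,4) (5,2) (3,4) (3,2)
B attacks (5,2): yes

Answer: yes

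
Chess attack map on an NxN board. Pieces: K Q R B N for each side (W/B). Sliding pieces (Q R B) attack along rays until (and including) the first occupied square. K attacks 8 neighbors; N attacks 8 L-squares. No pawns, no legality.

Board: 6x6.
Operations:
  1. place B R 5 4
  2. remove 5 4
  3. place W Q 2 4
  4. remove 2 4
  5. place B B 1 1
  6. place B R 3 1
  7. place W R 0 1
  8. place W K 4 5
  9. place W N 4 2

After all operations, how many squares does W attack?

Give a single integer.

Op 1: place BR@(5,4)
Op 2: remove (5,4)
Op 3: place WQ@(2,4)
Op 4: remove (2,4)
Op 5: place BB@(1,1)
Op 6: place BR@(3,1)
Op 7: place WR@(0,1)
Op 8: place WK@(4,5)
Op 9: place WN@(4,2)
Per-piece attacks for W:
  WR@(0,1): attacks (0,2) (0,3) (0,4) (0,5) (0,0) (1,1) [ray(1,0) blocked at (1,1)]
  WN@(4,2): attacks (5,4) (3,4) (2,3) (5,0) (3,0) (2,1)
  WK@(4,5): attacks (4,4) (5,5) (3,5) (5,4) (3,4)
Union (15 distinct): (0,0) (0,2) (0,3) (0,4) (0,5) (1,1) (2,1) (2,3) (3,0) (3,4) (3,5) (4,4) (5,0) (5,4) (5,5)

Answer: 15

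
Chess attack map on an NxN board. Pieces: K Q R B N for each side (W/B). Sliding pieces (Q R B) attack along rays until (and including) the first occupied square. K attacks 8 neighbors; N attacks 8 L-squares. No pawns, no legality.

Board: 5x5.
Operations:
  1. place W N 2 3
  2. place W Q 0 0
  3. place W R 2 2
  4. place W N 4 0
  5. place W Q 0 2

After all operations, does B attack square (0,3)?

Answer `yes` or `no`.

Answer: no

Derivation:
Op 1: place WN@(2,3)
Op 2: place WQ@(0,0)
Op 3: place WR@(2,2)
Op 4: place WN@(4,0)
Op 5: place WQ@(0,2)
Per-piece attacks for B:
B attacks (0,3): no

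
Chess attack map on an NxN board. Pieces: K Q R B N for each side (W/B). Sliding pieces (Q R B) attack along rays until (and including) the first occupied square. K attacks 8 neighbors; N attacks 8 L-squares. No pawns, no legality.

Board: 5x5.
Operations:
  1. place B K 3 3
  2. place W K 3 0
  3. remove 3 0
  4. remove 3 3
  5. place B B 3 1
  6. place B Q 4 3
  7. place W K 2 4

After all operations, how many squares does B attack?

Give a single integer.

Answer: 15

Derivation:
Op 1: place BK@(3,3)
Op 2: place WK@(3,0)
Op 3: remove (3,0)
Op 4: remove (3,3)
Op 5: place BB@(3,1)
Op 6: place BQ@(4,3)
Op 7: place WK@(2,4)
Per-piece attacks for B:
  BB@(3,1): attacks (4,2) (4,0) (2,2) (1,3) (0,4) (2,0)
  BQ@(4,3): attacks (4,4) (4,2) (4,1) (4,0) (3,3) (2,3) (1,3) (0,3) (3,4) (3,2) (2,1) (1,0)
Union (15 distinct): (0,3) (0,4) (1,0) (1,3) (2,0) (2,1) (2,2) (2,3) (3,2) (3,3) (3,4) (4,0) (4,1) (4,2) (4,4)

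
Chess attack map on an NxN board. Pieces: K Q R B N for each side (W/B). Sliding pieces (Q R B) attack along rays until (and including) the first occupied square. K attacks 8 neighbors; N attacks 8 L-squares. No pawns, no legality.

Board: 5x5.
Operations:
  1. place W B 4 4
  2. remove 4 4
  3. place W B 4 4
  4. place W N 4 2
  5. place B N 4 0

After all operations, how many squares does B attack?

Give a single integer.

Answer: 2

Derivation:
Op 1: place WB@(4,4)
Op 2: remove (4,4)
Op 3: place WB@(4,4)
Op 4: place WN@(4,2)
Op 5: place BN@(4,0)
Per-piece attacks for B:
  BN@(4,0): attacks (3,2) (2,1)
Union (2 distinct): (2,1) (3,2)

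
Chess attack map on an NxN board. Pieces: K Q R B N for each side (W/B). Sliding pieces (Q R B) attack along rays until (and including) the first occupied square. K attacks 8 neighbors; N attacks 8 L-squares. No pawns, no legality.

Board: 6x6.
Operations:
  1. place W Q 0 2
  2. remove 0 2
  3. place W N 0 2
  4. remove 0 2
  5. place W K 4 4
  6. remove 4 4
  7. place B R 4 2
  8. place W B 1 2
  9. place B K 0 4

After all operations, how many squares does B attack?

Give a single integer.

Op 1: place WQ@(0,2)
Op 2: remove (0,2)
Op 3: place WN@(0,2)
Op 4: remove (0,2)
Op 5: place WK@(4,4)
Op 6: remove (4,4)
Op 7: place BR@(4,2)
Op 8: place WB@(1,2)
Op 9: place BK@(0,4)
Per-piece attacks for B:
  BK@(0,4): attacks (0,5) (0,3) (1,4) (1,5) (1,3)
  BR@(4,2): attacks (4,3) (4,4) (4,5) (4,1) (4,0) (5,2) (3,2) (2,2) (1,2) [ray(-1,0) blocked at (1,2)]
Union (14 distinct): (0,3) (0,5) (1,2) (1,3) (1,4) (1,5) (2,2) (3,2) (4,0) (4,1) (4,3) (4,4) (4,5) (5,2)

Answer: 14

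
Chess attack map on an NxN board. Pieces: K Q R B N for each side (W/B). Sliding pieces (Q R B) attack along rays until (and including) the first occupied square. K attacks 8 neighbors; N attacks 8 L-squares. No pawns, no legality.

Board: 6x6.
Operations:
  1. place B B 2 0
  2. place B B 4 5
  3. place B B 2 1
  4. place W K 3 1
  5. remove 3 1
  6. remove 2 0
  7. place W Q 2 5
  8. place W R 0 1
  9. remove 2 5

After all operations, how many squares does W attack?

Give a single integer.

Answer: 7

Derivation:
Op 1: place BB@(2,0)
Op 2: place BB@(4,5)
Op 3: place BB@(2,1)
Op 4: place WK@(3,1)
Op 5: remove (3,1)
Op 6: remove (2,0)
Op 7: place WQ@(2,5)
Op 8: place WR@(0,1)
Op 9: remove (2,5)
Per-piece attacks for W:
  WR@(0,1): attacks (0,2) (0,3) (0,4) (0,5) (0,0) (1,1) (2,1) [ray(1,0) blocked at (2,1)]
Union (7 distinct): (0,0) (0,2) (0,3) (0,4) (0,5) (1,1) (2,1)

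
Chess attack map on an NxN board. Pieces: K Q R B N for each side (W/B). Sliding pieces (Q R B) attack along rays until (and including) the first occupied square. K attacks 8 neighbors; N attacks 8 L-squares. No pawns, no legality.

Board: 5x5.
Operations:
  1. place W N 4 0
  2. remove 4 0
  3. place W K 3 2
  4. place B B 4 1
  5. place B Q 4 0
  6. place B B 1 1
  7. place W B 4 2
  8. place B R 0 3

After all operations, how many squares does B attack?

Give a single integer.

Answer: 16

Derivation:
Op 1: place WN@(4,0)
Op 2: remove (4,0)
Op 3: place WK@(3,2)
Op 4: place BB@(4,1)
Op 5: place BQ@(4,0)
Op 6: place BB@(1,1)
Op 7: place WB@(4,2)
Op 8: place BR@(0,3)
Per-piece attacks for B:
  BR@(0,3): attacks (0,4) (0,2) (0,1) (0,0) (1,3) (2,3) (3,3) (4,3)
  BB@(1,1): attacks (2,2) (3,3) (4,4) (2,0) (0,2) (0,0)
  BQ@(4,0): attacks (4,1) (3,0) (2,0) (1,0) (0,0) (3,1) (2,2) (1,3) (0,4) [ray(0,1) blocked at (4,1)]
  BB@(4,1): attacks (3,2) (3,0) [ray(-1,1) blocked at (3,2)]
Union (16 distinct): (0,0) (0,1) (0,2) (0,4) (1,0) (1,3) (2,0) (2,2) (2,3) (3,0) (3,1) (3,2) (3,3) (4,1) (4,3) (4,4)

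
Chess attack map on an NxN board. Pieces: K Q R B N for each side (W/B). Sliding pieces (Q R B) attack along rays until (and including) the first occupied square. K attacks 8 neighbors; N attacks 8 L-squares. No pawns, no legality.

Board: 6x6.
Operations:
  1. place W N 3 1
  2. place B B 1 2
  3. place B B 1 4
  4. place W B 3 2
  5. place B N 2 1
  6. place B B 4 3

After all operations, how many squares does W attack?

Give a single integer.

Op 1: place WN@(3,1)
Op 2: place BB@(1,2)
Op 3: place BB@(1,4)
Op 4: place WB@(3,2)
Op 5: place BN@(2,1)
Op 6: place BB@(4,3)
Per-piece attacks for W:
  WN@(3,1): attacks (4,3) (5,2) (2,3) (1,2) (5,0) (1,0)
  WB@(3,2): attacks (4,3) (4,1) (5,0) (2,3) (1,4) (2,1) [ray(1,1) blocked at (4,3); ray(-1,1) blocked at (1,4); ray(-1,-1) blocked at (2,1)]
Union (9 distinct): (1,0) (1,2) (1,4) (2,1) (2,3) (4,1) (4,3) (5,0) (5,2)

Answer: 9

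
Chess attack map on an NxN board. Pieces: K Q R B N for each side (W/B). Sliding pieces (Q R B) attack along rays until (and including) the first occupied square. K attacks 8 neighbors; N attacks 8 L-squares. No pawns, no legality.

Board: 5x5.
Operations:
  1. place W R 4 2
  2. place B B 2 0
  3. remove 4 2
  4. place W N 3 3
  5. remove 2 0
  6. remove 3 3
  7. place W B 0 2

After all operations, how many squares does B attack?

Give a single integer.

Answer: 0

Derivation:
Op 1: place WR@(4,2)
Op 2: place BB@(2,0)
Op 3: remove (4,2)
Op 4: place WN@(3,3)
Op 5: remove (2,0)
Op 6: remove (3,3)
Op 7: place WB@(0,2)
Per-piece attacks for B:
Union (0 distinct): (none)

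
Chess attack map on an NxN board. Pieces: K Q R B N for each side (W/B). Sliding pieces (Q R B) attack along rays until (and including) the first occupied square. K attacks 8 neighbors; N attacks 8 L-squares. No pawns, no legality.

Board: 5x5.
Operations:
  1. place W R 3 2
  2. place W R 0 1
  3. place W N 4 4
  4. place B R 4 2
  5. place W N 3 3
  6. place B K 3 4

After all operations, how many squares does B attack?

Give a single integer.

Answer: 8

Derivation:
Op 1: place WR@(3,2)
Op 2: place WR@(0,1)
Op 3: place WN@(4,4)
Op 4: place BR@(4,2)
Op 5: place WN@(3,3)
Op 6: place BK@(3,4)
Per-piece attacks for B:
  BK@(3,4): attacks (3,3) (4,4) (2,4) (4,3) (2,3)
  BR@(4,2): attacks (4,3) (4,4) (4,1) (4,0) (3,2) [ray(0,1) blocked at (4,4); ray(-1,0) blocked at (3,2)]
Union (8 distinct): (2,3) (2,4) (3,2) (3,3) (4,0) (4,1) (4,3) (4,4)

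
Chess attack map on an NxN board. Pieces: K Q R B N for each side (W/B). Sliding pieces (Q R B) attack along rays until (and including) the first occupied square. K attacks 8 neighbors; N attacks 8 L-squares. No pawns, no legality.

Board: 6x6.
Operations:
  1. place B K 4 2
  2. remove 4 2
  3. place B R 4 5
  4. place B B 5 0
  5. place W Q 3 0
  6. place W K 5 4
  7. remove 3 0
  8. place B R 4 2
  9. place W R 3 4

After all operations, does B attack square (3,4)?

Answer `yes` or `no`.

Op 1: place BK@(4,2)
Op 2: remove (4,2)
Op 3: place BR@(4,5)
Op 4: place BB@(5,0)
Op 5: place WQ@(3,0)
Op 6: place WK@(5,4)
Op 7: remove (3,0)
Op 8: place BR@(4,2)
Op 9: place WR@(3,4)
Per-piece attacks for B:
  BR@(4,2): attacks (4,3) (4,4) (4,5) (4,1) (4,0) (5,2) (3,2) (2,2) (1,2) (0,2) [ray(0,1) blocked at (4,5)]
  BR@(4,5): attacks (4,4) (4,3) (4,2) (5,5) (3,5) (2,5) (1,5) (0,5) [ray(0,-1) blocked at (4,2)]
  BB@(5,0): attacks (4,1) (3,2) (2,3) (1,4) (0,5)
B attacks (3,4): no

Answer: no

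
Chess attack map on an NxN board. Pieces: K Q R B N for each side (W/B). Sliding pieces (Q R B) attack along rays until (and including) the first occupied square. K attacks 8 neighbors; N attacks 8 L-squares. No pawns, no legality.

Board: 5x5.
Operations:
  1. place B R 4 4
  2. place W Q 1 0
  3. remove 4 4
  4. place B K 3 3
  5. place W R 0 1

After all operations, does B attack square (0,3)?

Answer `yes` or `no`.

Answer: no

Derivation:
Op 1: place BR@(4,4)
Op 2: place WQ@(1,0)
Op 3: remove (4,4)
Op 4: place BK@(3,3)
Op 5: place WR@(0,1)
Per-piece attacks for B:
  BK@(3,3): attacks (3,4) (3,2) (4,3) (2,3) (4,4) (4,2) (2,4) (2,2)
B attacks (0,3): no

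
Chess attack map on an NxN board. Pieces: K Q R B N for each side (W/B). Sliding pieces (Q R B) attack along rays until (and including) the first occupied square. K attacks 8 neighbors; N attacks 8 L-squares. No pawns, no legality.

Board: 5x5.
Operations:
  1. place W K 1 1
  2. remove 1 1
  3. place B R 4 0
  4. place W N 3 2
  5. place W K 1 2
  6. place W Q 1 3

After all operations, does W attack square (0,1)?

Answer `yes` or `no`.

Answer: yes

Derivation:
Op 1: place WK@(1,1)
Op 2: remove (1,1)
Op 3: place BR@(4,0)
Op 4: place WN@(3,2)
Op 5: place WK@(1,2)
Op 6: place WQ@(1,3)
Per-piece attacks for W:
  WK@(1,2): attacks (1,3) (1,1) (2,2) (0,2) (2,3) (2,1) (0,3) (0,1)
  WQ@(1,3): attacks (1,4) (1,2) (2,3) (3,3) (4,3) (0,3) (2,4) (2,2) (3,1) (4,0) (0,4) (0,2) [ray(0,-1) blocked at (1,2); ray(1,-1) blocked at (4,0)]
  WN@(3,2): attacks (4,4) (2,4) (1,3) (4,0) (2,0) (1,1)
W attacks (0,1): yes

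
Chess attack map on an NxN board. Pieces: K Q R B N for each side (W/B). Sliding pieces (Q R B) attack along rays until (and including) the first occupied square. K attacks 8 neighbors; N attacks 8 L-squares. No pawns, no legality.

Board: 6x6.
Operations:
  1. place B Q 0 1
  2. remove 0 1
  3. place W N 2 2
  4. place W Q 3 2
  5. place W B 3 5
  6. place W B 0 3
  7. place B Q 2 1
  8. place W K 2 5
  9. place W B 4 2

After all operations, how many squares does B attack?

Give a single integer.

Answer: 12

Derivation:
Op 1: place BQ@(0,1)
Op 2: remove (0,1)
Op 3: place WN@(2,2)
Op 4: place WQ@(3,2)
Op 5: place WB@(3,5)
Op 6: place WB@(0,3)
Op 7: place BQ@(2,1)
Op 8: place WK@(2,5)
Op 9: place WB@(4,2)
Per-piece attacks for B:
  BQ@(2,1): attacks (2,2) (2,0) (3,1) (4,1) (5,1) (1,1) (0,1) (3,2) (3,0) (1,2) (0,3) (1,0) [ray(0,1) blocked at (2,2); ray(1,1) blocked at (3,2); ray(-1,1) blocked at (0,3)]
Union (12 distinct): (0,1) (0,3) (1,0) (1,1) (1,2) (2,0) (2,2) (3,0) (3,1) (3,2) (4,1) (5,1)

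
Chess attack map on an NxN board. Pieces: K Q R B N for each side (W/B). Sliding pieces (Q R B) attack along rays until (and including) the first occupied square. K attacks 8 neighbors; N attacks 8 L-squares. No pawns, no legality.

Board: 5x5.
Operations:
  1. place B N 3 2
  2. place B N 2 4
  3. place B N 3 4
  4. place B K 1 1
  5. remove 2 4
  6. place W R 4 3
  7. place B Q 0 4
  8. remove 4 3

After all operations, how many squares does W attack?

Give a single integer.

Answer: 0

Derivation:
Op 1: place BN@(3,2)
Op 2: place BN@(2,4)
Op 3: place BN@(3,4)
Op 4: place BK@(1,1)
Op 5: remove (2,4)
Op 6: place WR@(4,3)
Op 7: place BQ@(0,4)
Op 8: remove (4,3)
Per-piece attacks for W:
Union (0 distinct): (none)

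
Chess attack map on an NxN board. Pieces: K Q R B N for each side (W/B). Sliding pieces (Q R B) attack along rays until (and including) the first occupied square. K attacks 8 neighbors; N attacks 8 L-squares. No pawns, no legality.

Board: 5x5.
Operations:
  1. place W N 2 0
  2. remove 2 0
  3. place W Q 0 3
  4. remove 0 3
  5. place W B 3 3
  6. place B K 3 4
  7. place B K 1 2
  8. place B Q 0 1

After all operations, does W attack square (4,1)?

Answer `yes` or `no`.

Answer: no

Derivation:
Op 1: place WN@(2,0)
Op 2: remove (2,0)
Op 3: place WQ@(0,3)
Op 4: remove (0,3)
Op 5: place WB@(3,3)
Op 6: place BK@(3,4)
Op 7: place BK@(1,2)
Op 8: place BQ@(0,1)
Per-piece attacks for W:
  WB@(3,3): attacks (4,4) (4,2) (2,4) (2,2) (1,1) (0,0)
W attacks (4,1): no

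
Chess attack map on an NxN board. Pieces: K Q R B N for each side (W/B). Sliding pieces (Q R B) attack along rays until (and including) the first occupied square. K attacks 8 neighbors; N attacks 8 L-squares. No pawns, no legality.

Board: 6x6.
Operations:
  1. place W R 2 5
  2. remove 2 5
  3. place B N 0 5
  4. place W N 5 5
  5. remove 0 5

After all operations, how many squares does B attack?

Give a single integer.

Op 1: place WR@(2,5)
Op 2: remove (2,5)
Op 3: place BN@(0,5)
Op 4: place WN@(5,5)
Op 5: remove (0,5)
Per-piece attacks for B:
Union (0 distinct): (none)

Answer: 0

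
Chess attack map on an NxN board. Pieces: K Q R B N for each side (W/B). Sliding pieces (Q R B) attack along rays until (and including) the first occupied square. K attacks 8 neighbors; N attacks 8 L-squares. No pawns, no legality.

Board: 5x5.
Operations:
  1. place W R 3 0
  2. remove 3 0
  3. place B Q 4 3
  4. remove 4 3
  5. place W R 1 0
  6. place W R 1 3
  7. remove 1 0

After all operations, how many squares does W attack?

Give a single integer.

Op 1: place WR@(3,0)
Op 2: remove (3,0)
Op 3: place BQ@(4,3)
Op 4: remove (4,3)
Op 5: place WR@(1,0)
Op 6: place WR@(1,3)
Op 7: remove (1,0)
Per-piece attacks for W:
  WR@(1,3): attacks (1,4) (1,2) (1,1) (1,0) (2,3) (3,3) (4,3) (0,3)
Union (8 distinct): (0,3) (1,0) (1,1) (1,2) (1,4) (2,3) (3,3) (4,3)

Answer: 8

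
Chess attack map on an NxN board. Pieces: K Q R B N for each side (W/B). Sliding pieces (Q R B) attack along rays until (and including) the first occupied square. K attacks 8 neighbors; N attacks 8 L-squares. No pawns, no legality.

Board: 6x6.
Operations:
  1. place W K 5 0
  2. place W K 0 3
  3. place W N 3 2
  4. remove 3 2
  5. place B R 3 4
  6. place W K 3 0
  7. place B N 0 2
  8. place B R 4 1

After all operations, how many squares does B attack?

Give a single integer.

Answer: 20

Derivation:
Op 1: place WK@(5,0)
Op 2: place WK@(0,3)
Op 3: place WN@(3,2)
Op 4: remove (3,2)
Op 5: place BR@(3,4)
Op 6: place WK@(3,0)
Op 7: place BN@(0,2)
Op 8: place BR@(4,1)
Per-piece attacks for B:
  BN@(0,2): attacks (1,4) (2,3) (1,0) (2,1)
  BR@(3,4): attacks (3,5) (3,3) (3,2) (3,1) (3,0) (4,4) (5,4) (2,4) (1,4) (0,4) [ray(0,-1) blocked at (3,0)]
  BR@(4,1): attacks (4,2) (4,3) (4,4) (4,5) (4,0) (5,1) (3,1) (2,1) (1,1) (0,1)
Union (20 distinct): (0,1) (0,4) (1,0) (1,1) (1,4) (2,1) (2,3) (2,4) (3,0) (3,1) (3,2) (3,3) (3,5) (4,0) (4,2) (4,3) (4,4) (4,5) (5,1) (5,4)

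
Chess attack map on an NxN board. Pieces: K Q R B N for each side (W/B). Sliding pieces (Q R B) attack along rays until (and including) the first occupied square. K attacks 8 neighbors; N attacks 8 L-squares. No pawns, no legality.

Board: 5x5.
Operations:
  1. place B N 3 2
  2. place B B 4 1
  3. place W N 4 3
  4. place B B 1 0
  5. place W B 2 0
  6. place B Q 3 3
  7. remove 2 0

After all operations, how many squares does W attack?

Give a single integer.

Op 1: place BN@(3,2)
Op 2: place BB@(4,1)
Op 3: place WN@(4,3)
Op 4: place BB@(1,0)
Op 5: place WB@(2,0)
Op 6: place BQ@(3,3)
Op 7: remove (2,0)
Per-piece attacks for W:
  WN@(4,3): attacks (2,4) (3,1) (2,2)
Union (3 distinct): (2,2) (2,4) (3,1)

Answer: 3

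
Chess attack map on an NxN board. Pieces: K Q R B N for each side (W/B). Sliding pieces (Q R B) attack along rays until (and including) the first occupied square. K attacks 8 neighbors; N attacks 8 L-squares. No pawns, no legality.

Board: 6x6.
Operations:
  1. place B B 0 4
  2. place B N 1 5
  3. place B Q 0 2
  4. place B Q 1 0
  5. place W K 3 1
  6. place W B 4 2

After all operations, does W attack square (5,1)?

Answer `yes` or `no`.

Op 1: place BB@(0,4)
Op 2: place BN@(1,5)
Op 3: place BQ@(0,2)
Op 4: place BQ@(1,0)
Op 5: place WK@(3,1)
Op 6: place WB@(4,2)
Per-piece attacks for W:
  WK@(3,1): attacks (3,2) (3,0) (4,1) (2,1) (4,2) (4,0) (2,2) (2,0)
  WB@(4,2): attacks (5,3) (5,1) (3,3) (2,4) (1,5) (3,1) [ray(-1,1) blocked at (1,5); ray(-1,-1) blocked at (3,1)]
W attacks (5,1): yes

Answer: yes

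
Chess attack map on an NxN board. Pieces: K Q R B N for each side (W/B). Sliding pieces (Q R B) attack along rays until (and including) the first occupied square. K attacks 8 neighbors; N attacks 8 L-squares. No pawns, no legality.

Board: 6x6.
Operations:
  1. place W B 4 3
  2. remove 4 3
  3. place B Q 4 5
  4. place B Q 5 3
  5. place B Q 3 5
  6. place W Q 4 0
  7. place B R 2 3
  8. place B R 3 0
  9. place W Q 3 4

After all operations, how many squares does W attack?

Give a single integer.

Answer: 21

Derivation:
Op 1: place WB@(4,3)
Op 2: remove (4,3)
Op 3: place BQ@(4,5)
Op 4: place BQ@(5,3)
Op 5: place BQ@(3,5)
Op 6: place WQ@(4,0)
Op 7: place BR@(2,3)
Op 8: place BR@(3,0)
Op 9: place WQ@(3,4)
Per-piece attacks for W:
  WQ@(3,4): attacks (3,5) (3,3) (3,2) (3,1) (3,0) (4,4) (5,4) (2,4) (1,4) (0,4) (4,5) (4,3) (5,2) (2,5) (2,3) [ray(0,1) blocked at (3,5); ray(0,-1) blocked at (3,0); ray(1,1) blocked at (4,5); ray(-1,-1) blocked at (2,3)]
  WQ@(4,0): attacks (4,1) (4,2) (4,3) (4,4) (4,5) (5,0) (3,0) (5,1) (3,1) (2,2) (1,3) (0,4) [ray(0,1) blocked at (4,5); ray(-1,0) blocked at (3,0)]
Union (21 distinct): (0,4) (1,3) (1,4) (2,2) (2,3) (2,4) (2,5) (3,0) (3,1) (3,2) (3,3) (3,5) (4,1) (4,2) (4,3) (4,4) (4,5) (5,0) (5,1) (5,2) (5,4)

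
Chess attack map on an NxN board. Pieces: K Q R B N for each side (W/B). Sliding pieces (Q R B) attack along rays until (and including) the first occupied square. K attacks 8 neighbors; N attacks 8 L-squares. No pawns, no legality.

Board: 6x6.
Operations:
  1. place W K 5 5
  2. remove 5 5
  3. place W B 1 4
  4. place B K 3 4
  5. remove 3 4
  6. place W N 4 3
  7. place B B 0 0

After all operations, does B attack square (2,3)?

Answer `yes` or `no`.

Op 1: place WK@(5,5)
Op 2: remove (5,5)
Op 3: place WB@(1,4)
Op 4: place BK@(3,4)
Op 5: remove (3,4)
Op 6: place WN@(4,3)
Op 7: place BB@(0,0)
Per-piece attacks for B:
  BB@(0,0): attacks (1,1) (2,2) (3,3) (4,4) (5,5)
B attacks (2,3): no

Answer: no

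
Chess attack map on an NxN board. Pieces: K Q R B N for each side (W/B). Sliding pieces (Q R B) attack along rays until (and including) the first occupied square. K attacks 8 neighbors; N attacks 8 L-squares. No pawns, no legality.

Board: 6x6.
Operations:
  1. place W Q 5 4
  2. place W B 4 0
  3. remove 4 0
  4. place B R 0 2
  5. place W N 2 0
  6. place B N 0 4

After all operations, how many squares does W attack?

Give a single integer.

Op 1: place WQ@(5,4)
Op 2: place WB@(4,0)
Op 3: remove (4,0)
Op 4: place BR@(0,2)
Op 5: place WN@(2,0)
Op 6: place BN@(0,4)
Per-piece attacks for W:
  WN@(2,0): attacks (3,2) (4,1) (1,2) (0,1)
  WQ@(5,4): attacks (5,5) (5,3) (5,2) (5,1) (5,0) (4,4) (3,4) (2,4) (1,4) (0,4) (4,5) (4,3) (3,2) (2,1) (1,0) [ray(-1,0) blocked at (0,4)]
Union (18 distinct): (0,1) (0,4) (1,0) (1,2) (1,4) (2,1) (2,4) (3,2) (3,4) (4,1) (4,3) (4,4) (4,5) (5,0) (5,1) (5,2) (5,3) (5,5)

Answer: 18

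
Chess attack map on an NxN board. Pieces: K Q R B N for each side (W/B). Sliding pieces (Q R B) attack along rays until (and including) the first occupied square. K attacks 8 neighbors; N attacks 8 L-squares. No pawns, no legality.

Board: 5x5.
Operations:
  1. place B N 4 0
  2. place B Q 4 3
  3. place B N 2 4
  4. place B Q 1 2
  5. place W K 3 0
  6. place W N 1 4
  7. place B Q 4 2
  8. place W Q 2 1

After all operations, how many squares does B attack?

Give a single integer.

Answer: 22

Derivation:
Op 1: place BN@(4,0)
Op 2: place BQ@(4,3)
Op 3: place BN@(2,4)
Op 4: place BQ@(1,2)
Op 5: place WK@(3,0)
Op 6: place WN@(1,4)
Op 7: place BQ@(4,2)
Op 8: place WQ@(2,1)
Per-piece attacks for B:
  BQ@(1,2): attacks (1,3) (1,4) (1,1) (1,0) (2,2) (3,2) (4,2) (0,2) (2,3) (3,4) (2,1) (0,3) (0,1) [ray(0,1) blocked at (1,4); ray(1,0) blocked at (4,2); ray(1,-1) blocked at (2,1)]
  BN@(2,4): attacks (3,2) (4,3) (1,2) (0,3)
  BN@(4,0): attacks (3,2) (2,1)
  BQ@(4,2): attacks (4,3) (4,1) (4,0) (3,2) (2,2) (1,2) (3,3) (2,4) (3,1) (2,0) [ray(0,1) blocked at (4,3); ray(0,-1) blocked at (4,0); ray(-1,0) blocked at (1,2); ray(-1,1) blocked at (2,4)]
  BQ@(4,3): attacks (4,4) (4,2) (3,3) (2,3) (1,3) (0,3) (3,4) (3,2) (2,1) [ray(0,-1) blocked at (4,2); ray(-1,-1) blocked at (2,1)]
Union (22 distinct): (0,1) (0,2) (0,3) (1,0) (1,1) (1,2) (1,3) (1,4) (2,0) (2,1) (2,2) (2,3) (2,4) (3,1) (3,2) (3,3) (3,4) (4,0) (4,1) (4,2) (4,3) (4,4)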